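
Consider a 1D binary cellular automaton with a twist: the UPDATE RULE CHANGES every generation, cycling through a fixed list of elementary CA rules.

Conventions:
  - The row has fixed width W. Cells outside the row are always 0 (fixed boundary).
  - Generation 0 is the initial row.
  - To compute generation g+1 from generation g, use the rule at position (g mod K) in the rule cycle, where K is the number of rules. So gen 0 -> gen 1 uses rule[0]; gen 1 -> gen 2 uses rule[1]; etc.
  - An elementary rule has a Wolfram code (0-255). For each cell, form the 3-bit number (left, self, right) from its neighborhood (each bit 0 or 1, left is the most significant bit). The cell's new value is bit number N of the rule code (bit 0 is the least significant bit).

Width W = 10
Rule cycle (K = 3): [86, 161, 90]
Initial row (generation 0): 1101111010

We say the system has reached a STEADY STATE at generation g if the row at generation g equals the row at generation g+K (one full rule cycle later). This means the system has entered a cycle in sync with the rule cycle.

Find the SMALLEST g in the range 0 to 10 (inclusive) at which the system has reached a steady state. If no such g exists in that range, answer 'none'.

Answer: 1

Derivation:
Gen 0: 1101111010
Gen 1 (rule 86): 0100001011
Gen 2 (rule 161): 0001100100
Gen 3 (rule 90): 0011111010
Gen 4 (rule 86): 0100001011
Gen 5 (rule 161): 0001100100
Gen 6 (rule 90): 0011111010
Gen 7 (rule 86): 0100001011
Gen 8 (rule 161): 0001100100
Gen 9 (rule 90): 0011111010
Gen 10 (rule 86): 0100001011
Gen 11 (rule 161): 0001100100
Gen 12 (rule 90): 0011111010
Gen 13 (rule 86): 0100001011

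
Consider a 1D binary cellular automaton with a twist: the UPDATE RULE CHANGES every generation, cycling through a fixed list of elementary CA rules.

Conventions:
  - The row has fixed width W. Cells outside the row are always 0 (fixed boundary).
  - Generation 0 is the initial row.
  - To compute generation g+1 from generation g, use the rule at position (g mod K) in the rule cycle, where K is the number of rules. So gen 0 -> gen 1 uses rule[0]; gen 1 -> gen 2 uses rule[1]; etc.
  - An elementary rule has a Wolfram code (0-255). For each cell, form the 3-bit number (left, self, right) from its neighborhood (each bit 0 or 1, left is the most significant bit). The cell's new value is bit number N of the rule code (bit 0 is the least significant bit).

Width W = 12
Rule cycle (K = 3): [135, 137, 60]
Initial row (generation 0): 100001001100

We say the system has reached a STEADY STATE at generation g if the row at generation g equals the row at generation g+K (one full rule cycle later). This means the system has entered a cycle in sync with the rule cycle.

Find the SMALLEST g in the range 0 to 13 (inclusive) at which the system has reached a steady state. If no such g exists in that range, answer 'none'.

Gen 0: 100001001100
Gen 1 (rule 135): 101111010001
Gen 2 (rule 137): 001110000100
Gen 3 (rule 60): 001001000110
Gen 4 (rule 135): 111011011000
Gen 5 (rule 137): 110010010011
Gen 6 (rule 60): 101011011010
Gen 7 (rule 135): 101000000010
Gen 8 (rule 137): 000011111000
Gen 9 (rule 60): 000010000100
Gen 10 (rule 135): 111110111101
Gen 11 (rule 137): 111100111000
Gen 12 (rule 60): 100010100100
Gen 13 (rule 135): 101110101101
Gen 14 (rule 137): 001100001000
Gen 15 (rule 60): 001010001100
Gen 16 (rule 135): 111010110001

Answer: none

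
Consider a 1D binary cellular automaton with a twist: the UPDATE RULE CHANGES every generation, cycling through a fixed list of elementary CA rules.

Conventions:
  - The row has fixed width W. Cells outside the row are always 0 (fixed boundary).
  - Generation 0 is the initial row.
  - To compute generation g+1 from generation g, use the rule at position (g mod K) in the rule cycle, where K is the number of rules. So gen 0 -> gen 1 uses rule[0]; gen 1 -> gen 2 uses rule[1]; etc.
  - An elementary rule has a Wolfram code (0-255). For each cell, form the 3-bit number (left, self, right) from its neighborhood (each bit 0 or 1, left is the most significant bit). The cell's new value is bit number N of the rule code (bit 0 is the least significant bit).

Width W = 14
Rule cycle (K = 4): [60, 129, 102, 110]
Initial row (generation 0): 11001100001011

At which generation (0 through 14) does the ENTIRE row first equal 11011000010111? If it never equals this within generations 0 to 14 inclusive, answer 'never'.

Answer: never

Derivation:
Gen 0: 11001100001011
Gen 1 (rule 60): 10101010001110
Gen 2 (rule 129): 00000000100100
Gen 3 (rule 102): 00000001101100
Gen 4 (rule 110): 00000011111100
Gen 5 (rule 60): 00000010000010
Gen 6 (rule 129): 11111000111000
Gen 7 (rule 102): 00001001001000
Gen 8 (rule 110): 00011011011000
Gen 9 (rule 60): 00010110110100
Gen 10 (rule 129): 11000000000001
Gen 11 (rule 102): 01000000000011
Gen 12 (rule 110): 11000000000111
Gen 13 (rule 60): 10100000000100
Gen 14 (rule 129): 00001111110001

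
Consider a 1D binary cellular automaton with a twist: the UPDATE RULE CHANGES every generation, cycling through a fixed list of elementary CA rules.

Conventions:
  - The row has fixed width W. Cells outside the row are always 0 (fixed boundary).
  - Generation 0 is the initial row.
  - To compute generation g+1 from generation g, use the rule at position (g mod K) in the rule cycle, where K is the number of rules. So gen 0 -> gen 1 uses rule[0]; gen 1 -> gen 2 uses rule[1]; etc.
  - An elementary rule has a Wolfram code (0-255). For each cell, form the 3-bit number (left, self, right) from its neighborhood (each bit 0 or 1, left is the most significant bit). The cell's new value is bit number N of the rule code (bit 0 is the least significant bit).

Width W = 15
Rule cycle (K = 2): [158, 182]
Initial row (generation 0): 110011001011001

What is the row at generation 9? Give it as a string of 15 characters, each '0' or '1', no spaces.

Answer: 111100111110111

Derivation:
Gen 0: 110011001011001
Gen 1 (rule 158): 101110111010111
Gen 2 (rule 182): 110101010111010
Gen 3 (rule 158): 100101010110011
Gen 4 (rule 182): 111111111001100
Gen 5 (rule 158): 111111110111010
Gen 6 (rule 182): 011111101010111
Gen 7 (rule 158): 111111001010110
Gen 8 (rule 182): 011110111111001
Gen 9 (rule 158): 111100111110111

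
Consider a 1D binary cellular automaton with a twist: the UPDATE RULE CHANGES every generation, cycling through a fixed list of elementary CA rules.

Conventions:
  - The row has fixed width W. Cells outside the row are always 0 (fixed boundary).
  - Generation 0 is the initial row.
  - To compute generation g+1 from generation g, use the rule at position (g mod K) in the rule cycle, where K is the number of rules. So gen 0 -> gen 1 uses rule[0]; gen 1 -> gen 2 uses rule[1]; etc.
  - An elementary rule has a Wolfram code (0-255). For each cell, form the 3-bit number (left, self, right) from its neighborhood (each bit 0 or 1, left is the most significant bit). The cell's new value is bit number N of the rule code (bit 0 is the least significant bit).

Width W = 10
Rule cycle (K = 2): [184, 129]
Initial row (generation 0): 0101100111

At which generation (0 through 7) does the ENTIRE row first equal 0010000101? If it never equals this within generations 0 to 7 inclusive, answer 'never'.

Answer: never

Derivation:
Gen 0: 0101100111
Gen 1 (rule 184): 0011010110
Gen 2 (rule 129): 1000000000
Gen 3 (rule 184): 0100000000
Gen 4 (rule 129): 0001111111
Gen 5 (rule 184): 0001111110
Gen 6 (rule 129): 1100111100
Gen 7 (rule 184): 1010111010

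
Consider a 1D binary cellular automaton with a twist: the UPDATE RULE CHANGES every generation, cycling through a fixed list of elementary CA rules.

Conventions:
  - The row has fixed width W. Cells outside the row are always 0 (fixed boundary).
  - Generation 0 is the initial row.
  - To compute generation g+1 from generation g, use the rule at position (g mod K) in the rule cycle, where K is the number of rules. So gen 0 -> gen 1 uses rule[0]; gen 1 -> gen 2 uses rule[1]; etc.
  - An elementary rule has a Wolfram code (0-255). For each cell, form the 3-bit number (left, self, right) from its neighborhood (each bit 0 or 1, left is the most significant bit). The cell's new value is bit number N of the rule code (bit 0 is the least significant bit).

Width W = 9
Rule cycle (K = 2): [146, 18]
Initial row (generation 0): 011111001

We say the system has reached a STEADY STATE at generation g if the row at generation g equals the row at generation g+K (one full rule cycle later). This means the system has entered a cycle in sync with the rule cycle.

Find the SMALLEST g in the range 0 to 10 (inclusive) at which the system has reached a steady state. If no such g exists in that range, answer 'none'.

Answer: none

Derivation:
Gen 0: 011111001
Gen 1 (rule 146): 101110110
Gen 2 (rule 18): 000000001
Gen 3 (rule 146): 000000010
Gen 4 (rule 18): 000000101
Gen 5 (rule 146): 000001000
Gen 6 (rule 18): 000010100
Gen 7 (rule 146): 000100010
Gen 8 (rule 18): 001010101
Gen 9 (rule 146): 010000000
Gen 10 (rule 18): 101000000
Gen 11 (rule 146): 000100000
Gen 12 (rule 18): 001010000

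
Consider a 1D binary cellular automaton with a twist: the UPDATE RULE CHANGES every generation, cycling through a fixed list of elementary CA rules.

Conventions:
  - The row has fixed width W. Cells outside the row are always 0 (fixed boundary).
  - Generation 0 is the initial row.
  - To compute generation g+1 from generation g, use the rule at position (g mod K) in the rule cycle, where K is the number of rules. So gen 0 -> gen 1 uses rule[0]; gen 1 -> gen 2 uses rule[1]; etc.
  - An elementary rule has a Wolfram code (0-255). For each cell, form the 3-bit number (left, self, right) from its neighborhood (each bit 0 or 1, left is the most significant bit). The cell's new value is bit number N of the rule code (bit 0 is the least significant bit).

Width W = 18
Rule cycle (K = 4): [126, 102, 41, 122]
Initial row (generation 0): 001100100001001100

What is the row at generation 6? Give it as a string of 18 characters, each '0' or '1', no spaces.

Gen 0: 001100100001001100
Gen 1 (rule 126): 011111110011111110
Gen 2 (rule 102): 100000010100000010
Gen 3 (rule 41): 001111001001111000
Gen 4 (rule 122): 011001110111001100
Gen 5 (rule 126): 111111011101111110
Gen 6 (rule 102): 000001100110000010

Answer: 000001100110000010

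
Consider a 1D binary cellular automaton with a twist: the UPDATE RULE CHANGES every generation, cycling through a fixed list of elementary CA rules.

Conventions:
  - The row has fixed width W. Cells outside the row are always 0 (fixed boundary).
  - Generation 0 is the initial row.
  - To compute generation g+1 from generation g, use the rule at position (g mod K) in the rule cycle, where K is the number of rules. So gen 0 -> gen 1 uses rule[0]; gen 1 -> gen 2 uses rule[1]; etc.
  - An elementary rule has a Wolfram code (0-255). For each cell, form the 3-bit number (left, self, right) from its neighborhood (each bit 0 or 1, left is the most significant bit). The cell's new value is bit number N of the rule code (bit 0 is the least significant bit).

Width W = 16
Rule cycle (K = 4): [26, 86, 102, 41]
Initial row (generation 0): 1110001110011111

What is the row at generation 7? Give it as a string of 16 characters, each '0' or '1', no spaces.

Gen 0: 1110001110011111
Gen 1 (rule 26): 1001011001110000
Gen 2 (rule 86): 1111001110011000
Gen 3 (rule 102): 0001010010101000
Gen 4 (rule 41): 1100100001010011
Gen 5 (rule 26): 1011010010001110
Gen 6 (rule 86): 1001011111010011
Gen 7 (rule 102): 1011100001110101

Answer: 1011100001110101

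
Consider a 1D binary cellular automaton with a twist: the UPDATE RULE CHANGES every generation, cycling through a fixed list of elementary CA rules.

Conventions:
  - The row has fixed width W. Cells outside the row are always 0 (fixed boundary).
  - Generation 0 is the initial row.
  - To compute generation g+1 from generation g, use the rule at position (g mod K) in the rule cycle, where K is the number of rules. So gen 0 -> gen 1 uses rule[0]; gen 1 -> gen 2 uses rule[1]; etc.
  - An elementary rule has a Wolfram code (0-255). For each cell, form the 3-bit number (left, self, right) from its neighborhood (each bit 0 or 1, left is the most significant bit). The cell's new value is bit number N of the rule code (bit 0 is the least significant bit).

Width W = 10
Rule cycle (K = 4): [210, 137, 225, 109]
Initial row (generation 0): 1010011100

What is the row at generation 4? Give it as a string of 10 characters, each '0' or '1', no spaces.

Answer: 0110110111

Derivation:
Gen 0: 1010011100
Gen 1 (rule 210): 0001101110
Gen 2 (rule 137): 1101001100
Gen 3 (rule 225): 0110000101
Gen 4 (rule 109): 0110110111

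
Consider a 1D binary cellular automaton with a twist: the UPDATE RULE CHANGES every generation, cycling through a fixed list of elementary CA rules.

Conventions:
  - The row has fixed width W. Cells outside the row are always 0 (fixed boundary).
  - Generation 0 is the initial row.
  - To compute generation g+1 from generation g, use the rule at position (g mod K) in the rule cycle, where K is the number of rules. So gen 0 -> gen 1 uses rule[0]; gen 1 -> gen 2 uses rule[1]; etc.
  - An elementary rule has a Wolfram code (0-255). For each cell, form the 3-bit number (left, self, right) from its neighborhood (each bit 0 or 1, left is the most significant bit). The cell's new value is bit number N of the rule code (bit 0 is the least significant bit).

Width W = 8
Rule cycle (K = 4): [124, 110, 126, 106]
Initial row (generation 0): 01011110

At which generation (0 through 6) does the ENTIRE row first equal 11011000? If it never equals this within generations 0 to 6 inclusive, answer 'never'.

Answer: never

Derivation:
Gen 0: 01011110
Gen 1 (rule 124): 01110011
Gen 2 (rule 110): 11010111
Gen 3 (rule 126): 11111101
Gen 4 (rule 106): 10000110
Gen 5 (rule 124): 11000111
Gen 6 (rule 110): 11001101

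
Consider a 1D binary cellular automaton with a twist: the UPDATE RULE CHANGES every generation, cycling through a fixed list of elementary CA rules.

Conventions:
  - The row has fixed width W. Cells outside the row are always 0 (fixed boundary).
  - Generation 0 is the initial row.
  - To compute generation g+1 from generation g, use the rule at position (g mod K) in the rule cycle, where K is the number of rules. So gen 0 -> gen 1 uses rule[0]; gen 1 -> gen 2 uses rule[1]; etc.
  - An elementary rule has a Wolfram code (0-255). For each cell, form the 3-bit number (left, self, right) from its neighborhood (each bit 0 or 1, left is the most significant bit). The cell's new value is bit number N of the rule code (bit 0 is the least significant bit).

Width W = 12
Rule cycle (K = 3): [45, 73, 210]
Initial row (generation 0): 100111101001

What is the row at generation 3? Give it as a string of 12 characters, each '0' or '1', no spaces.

Gen 0: 100111101001
Gen 1 (rule 45): 100100011001
Gen 2 (rule 73): 000001011000
Gen 3 (rule 210): 000010001100

Answer: 000010001100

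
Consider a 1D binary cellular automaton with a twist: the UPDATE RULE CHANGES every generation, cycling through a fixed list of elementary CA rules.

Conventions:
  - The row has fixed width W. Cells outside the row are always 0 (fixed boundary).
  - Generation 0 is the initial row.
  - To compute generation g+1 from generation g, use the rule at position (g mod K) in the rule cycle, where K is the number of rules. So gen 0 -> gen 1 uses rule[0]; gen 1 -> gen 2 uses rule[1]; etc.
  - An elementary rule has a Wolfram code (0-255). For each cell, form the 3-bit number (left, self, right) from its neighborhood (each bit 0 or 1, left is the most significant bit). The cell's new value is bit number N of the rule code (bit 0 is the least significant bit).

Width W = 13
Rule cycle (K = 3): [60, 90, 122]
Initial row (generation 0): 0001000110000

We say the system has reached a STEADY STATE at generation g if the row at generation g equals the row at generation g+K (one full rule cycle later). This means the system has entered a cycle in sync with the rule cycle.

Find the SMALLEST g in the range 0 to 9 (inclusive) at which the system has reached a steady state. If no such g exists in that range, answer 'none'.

Gen 0: 0001000110000
Gen 1 (rule 60): 0001100101000
Gen 2 (rule 90): 0011111000100
Gen 3 (rule 122): 0110001101010
Gen 4 (rule 60): 0101001011111
Gen 5 (rule 90): 1000110010001
Gen 6 (rule 122): 0101111101010
Gen 7 (rule 60): 0111000011111
Gen 8 (rule 90): 1101100110001
Gen 9 (rule 122): 1111111111010
Gen 10 (rule 60): 1000000000111
Gen 11 (rule 90): 0100000001101
Gen 12 (rule 122): 1010000011110

Answer: none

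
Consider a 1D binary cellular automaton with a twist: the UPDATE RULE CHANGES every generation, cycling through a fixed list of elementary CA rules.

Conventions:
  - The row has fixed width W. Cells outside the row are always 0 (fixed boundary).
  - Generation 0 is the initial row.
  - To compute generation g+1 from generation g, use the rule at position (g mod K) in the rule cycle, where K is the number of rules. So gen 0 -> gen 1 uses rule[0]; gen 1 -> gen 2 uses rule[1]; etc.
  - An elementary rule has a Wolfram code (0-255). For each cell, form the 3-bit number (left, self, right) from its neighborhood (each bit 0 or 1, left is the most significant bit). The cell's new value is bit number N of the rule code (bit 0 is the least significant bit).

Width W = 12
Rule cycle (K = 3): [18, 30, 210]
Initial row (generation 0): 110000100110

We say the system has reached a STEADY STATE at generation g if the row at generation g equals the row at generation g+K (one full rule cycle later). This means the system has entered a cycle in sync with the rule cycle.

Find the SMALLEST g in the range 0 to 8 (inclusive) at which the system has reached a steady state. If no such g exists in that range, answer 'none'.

Answer: none

Derivation:
Gen 0: 110000100110
Gen 1 (rule 18): 001001011001
Gen 2 (rule 30): 011111010111
Gen 3 (rule 210): 101111000011
Gen 4 (rule 18): 000000100100
Gen 5 (rule 30): 000001111110
Gen 6 (rule 210): 000010111111
Gen 7 (rule 18): 000100000000
Gen 8 (rule 30): 001110000000
Gen 9 (rule 210): 010111000000
Gen 10 (rule 18): 100000100000
Gen 11 (rule 30): 110001110000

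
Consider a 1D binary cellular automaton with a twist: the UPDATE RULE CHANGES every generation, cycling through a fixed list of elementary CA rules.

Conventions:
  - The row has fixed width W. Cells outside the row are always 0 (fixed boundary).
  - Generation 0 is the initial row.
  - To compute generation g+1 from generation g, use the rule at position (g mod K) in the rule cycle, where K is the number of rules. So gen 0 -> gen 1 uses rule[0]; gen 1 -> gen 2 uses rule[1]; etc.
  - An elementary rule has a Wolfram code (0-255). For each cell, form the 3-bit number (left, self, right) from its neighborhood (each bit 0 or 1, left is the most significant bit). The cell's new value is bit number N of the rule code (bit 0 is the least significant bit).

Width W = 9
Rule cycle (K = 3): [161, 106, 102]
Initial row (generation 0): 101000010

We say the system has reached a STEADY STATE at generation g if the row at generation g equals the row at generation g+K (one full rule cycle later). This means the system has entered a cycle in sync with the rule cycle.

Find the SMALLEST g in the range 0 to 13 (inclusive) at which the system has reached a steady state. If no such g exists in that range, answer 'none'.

Gen 0: 101000010
Gen 1 (rule 161): 010011000
Gen 2 (rule 106): 100111000
Gen 3 (rule 102): 101001000
Gen 4 (rule 161): 010000011
Gen 5 (rule 106): 100000111
Gen 6 (rule 102): 100001001
Gen 7 (rule 161): 001100000
Gen 8 (rule 106): 011100000
Gen 9 (rule 102): 100100000
Gen 10 (rule 161): 000001111
Gen 11 (rule 106): 000011001
Gen 12 (rule 102): 000101011
Gen 13 (rule 161): 110010100
Gen 14 (rule 106): 110101000
Gen 15 (rule 102): 011111000
Gen 16 (rule 161): 001110011

Answer: none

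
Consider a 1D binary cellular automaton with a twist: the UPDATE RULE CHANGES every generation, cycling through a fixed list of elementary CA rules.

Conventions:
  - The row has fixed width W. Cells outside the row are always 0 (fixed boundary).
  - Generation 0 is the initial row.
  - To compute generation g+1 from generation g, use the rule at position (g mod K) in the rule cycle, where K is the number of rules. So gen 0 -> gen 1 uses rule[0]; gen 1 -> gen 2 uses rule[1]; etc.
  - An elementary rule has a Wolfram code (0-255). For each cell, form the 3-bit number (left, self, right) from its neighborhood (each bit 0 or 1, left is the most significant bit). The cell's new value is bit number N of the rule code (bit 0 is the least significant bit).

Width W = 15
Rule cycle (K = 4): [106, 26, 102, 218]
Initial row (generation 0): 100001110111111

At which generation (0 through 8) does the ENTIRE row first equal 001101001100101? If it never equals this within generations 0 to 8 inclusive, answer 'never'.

Gen 0: 100001110111111
Gen 1 (rule 106): 000011011100001
Gen 2 (rule 26): 000110010010010
Gen 3 (rule 102): 001010110110110
Gen 4 (rule 218): 010000110110111
Gen 5 (rule 106): 100001111111101
Gen 6 (rule 26): 010011000000000
Gen 7 (rule 102): 110101000000000
Gen 8 (rule 218): 110000100000000

Answer: never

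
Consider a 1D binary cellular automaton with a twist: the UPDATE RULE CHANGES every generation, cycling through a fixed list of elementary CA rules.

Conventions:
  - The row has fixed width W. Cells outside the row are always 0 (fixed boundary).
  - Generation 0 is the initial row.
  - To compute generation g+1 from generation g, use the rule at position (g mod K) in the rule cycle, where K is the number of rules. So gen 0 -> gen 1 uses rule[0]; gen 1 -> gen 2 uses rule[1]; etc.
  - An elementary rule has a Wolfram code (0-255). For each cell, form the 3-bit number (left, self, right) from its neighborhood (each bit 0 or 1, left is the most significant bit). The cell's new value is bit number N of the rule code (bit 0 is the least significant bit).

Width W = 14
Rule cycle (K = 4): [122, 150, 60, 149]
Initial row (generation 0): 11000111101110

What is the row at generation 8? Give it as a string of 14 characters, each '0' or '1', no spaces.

Answer: 00100111111101

Derivation:
Gen 0: 11000111101110
Gen 1 (rule 122): 11101100111011
Gen 2 (rule 150): 01000011010000
Gen 3 (rule 60): 01100010111000
Gen 4 (rule 149): 00011010010111
Gen 5 (rule 122): 00111101101101
Gen 6 (rule 150): 01011000000001
Gen 7 (rule 60): 01110100000001
Gen 8 (rule 149): 00100111111101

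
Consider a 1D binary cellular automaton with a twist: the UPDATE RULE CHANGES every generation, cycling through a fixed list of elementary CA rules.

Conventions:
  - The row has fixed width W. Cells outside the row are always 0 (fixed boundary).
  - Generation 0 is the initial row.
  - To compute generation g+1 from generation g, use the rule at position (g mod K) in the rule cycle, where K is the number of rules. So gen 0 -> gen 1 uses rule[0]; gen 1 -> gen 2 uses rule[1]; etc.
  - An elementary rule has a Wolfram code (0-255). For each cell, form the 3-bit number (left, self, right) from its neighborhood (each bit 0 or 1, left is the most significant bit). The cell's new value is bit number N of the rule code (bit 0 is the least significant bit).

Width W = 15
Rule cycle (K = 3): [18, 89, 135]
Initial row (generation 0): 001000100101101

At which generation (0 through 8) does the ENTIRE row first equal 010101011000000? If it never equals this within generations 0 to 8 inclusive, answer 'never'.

Answer: 1

Derivation:
Gen 0: 001000100101101
Gen 1 (rule 18): 010101011000000
Gen 2 (rule 89): 000000011111111
Gen 3 (rule 135): 111111101111110
Gen 4 (rule 18): 000000000000001
Gen 5 (rule 89): 111111111111100
Gen 6 (rule 135): 011111111111001
Gen 7 (rule 18): 100000000000110
Gen 8 (rule 89): 011111111110111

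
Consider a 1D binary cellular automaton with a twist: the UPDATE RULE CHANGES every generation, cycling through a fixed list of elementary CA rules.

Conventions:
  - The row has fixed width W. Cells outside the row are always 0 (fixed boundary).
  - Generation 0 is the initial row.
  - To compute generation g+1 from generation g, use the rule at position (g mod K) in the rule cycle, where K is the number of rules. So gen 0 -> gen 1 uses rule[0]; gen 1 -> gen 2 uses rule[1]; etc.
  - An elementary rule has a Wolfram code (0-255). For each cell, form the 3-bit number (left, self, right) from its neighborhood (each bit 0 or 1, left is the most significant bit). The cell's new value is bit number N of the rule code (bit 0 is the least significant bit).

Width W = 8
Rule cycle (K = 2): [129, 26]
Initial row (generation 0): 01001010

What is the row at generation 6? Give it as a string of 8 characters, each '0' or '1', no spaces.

Gen 0: 01001010
Gen 1 (rule 129): 00000000
Gen 2 (rule 26): 00000000
Gen 3 (rule 129): 11111111
Gen 4 (rule 26): 10000000
Gen 5 (rule 129): 00111111
Gen 6 (rule 26): 01100000

Answer: 01100000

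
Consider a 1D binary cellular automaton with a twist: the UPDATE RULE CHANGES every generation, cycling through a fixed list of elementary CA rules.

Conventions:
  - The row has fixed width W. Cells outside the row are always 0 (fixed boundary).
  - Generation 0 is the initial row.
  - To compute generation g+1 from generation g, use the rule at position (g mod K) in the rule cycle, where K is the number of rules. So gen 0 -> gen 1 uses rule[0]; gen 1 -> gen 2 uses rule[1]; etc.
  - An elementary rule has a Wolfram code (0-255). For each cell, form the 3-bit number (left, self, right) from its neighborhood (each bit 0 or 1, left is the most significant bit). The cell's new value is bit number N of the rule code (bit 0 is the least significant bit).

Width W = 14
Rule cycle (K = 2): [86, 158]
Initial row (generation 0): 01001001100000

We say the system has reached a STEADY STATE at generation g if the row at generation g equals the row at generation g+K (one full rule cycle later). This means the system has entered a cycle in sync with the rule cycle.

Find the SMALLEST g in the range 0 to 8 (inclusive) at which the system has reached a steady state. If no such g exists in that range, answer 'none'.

Gen 0: 01001001100000
Gen 1 (rule 86): 11111110110000
Gen 2 (rule 158): 11111100101000
Gen 3 (rule 86): 00000111101100
Gen 4 (rule 158): 00001111001010
Gen 5 (rule 86): 00010001111011
Gen 6 (rule 158): 00111011110010
Gen 7 (rule 86): 01001000011111
Gen 8 (rule 158): 11111100111110
Gen 9 (rule 86): 00000111000011
Gen 10 (rule 158): 00001110100110

Answer: none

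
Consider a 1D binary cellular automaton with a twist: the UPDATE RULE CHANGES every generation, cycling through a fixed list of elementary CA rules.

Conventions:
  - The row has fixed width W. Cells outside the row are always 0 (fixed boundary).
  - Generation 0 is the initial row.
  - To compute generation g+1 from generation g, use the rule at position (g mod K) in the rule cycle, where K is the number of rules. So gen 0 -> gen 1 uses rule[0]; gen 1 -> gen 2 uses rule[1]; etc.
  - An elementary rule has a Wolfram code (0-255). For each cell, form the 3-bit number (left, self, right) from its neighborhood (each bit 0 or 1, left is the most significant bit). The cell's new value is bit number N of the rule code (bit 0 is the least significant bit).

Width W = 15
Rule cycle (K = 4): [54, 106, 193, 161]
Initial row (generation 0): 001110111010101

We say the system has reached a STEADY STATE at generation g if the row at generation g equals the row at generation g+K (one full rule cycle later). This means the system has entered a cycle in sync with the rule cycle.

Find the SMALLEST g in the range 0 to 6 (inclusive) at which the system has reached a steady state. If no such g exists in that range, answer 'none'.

Answer: none

Derivation:
Gen 0: 001110111010101
Gen 1 (rule 54): 010001000111111
Gen 2 (rule 106): 100010001100001
Gen 3 (rule 193): 001000100101100
Gen 4 (rule 161): 100010000010001
Gen 5 (rule 54): 110111000111011
Gen 6 (rule 106): 111101001101111
Gen 7 (rule 193): 011100000100111
Gen 8 (rule 161): 001001110000010
Gen 9 (rule 54): 011110001000111
Gen 10 (rule 106): 110010010001101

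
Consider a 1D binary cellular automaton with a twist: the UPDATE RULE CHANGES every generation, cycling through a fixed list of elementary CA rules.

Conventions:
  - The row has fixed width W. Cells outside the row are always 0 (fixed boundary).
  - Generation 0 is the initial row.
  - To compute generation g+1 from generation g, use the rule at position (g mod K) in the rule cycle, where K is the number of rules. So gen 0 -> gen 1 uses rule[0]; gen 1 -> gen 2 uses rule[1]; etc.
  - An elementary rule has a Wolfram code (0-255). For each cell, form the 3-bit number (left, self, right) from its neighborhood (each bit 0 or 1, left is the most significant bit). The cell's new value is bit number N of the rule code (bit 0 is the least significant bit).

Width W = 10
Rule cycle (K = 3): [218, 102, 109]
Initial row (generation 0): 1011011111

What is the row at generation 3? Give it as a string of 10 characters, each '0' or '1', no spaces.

Gen 0: 1011011111
Gen 1 (rule 218): 0011011111
Gen 2 (rule 102): 0101100001
Gen 3 (rule 109): 0111101101

Answer: 0111101101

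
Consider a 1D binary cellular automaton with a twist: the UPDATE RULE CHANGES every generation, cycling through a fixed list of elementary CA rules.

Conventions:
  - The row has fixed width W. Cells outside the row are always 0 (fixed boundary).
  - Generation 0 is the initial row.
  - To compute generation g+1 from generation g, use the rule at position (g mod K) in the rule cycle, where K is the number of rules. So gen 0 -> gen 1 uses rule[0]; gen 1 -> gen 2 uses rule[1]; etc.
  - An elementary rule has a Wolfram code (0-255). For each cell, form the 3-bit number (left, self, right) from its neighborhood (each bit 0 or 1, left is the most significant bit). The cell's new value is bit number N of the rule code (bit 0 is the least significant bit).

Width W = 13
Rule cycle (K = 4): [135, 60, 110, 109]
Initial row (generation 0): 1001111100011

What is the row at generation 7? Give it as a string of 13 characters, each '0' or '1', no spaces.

Answer: 1001111110011

Derivation:
Gen 0: 1001111100011
Gen 1 (rule 135): 1010111001100
Gen 2 (rule 60): 1111100101010
Gen 3 (rule 110): 1000101111110
Gen 4 (rule 109): 1010111000010
Gen 5 (rule 135): 1010010011110
Gen 6 (rule 60): 1111011010001
Gen 7 (rule 110): 1001111110011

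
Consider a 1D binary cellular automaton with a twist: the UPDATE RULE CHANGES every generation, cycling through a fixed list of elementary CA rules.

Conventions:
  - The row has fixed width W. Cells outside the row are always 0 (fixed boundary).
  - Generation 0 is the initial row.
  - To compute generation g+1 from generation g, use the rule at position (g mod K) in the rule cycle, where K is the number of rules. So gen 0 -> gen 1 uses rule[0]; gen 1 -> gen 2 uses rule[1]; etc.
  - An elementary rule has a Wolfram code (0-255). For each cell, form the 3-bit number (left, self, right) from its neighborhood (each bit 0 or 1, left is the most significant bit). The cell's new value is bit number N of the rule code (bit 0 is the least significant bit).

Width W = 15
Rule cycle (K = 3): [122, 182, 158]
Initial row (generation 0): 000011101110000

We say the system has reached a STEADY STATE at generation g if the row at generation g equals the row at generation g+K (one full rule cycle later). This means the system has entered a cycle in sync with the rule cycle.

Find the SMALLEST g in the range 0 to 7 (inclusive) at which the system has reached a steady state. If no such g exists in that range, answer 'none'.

Answer: none

Derivation:
Gen 0: 000011101110000
Gen 1 (rule 122): 000110111011000
Gen 2 (rule 182): 001001010100100
Gen 3 (rule 158): 011111010111110
Gen 4 (rule 122): 110001101100011
Gen 5 (rule 182): 001010010010100
Gen 6 (rule 158): 011011111110110
Gen 7 (rule 122): 111110000011111
Gen 8 (rule 182): 011101000101110
Gen 9 (rule 158): 111001101101101
Gen 10 (rule 122): 101111111111110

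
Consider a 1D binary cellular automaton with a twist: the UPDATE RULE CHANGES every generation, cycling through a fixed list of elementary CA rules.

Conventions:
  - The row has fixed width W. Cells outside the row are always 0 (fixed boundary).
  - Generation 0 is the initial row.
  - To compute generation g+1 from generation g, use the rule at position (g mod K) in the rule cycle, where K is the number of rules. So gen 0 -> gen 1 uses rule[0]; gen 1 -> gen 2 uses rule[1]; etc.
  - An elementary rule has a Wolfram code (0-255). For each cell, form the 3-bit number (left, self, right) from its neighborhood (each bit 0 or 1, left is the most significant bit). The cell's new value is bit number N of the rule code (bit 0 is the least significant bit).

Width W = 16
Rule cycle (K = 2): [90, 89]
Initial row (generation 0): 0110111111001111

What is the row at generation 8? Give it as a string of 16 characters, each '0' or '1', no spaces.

Gen 0: 0110111111001111
Gen 1 (rule 90): 1110100001111001
Gen 2 (rule 89): 1010011101001100
Gen 3 (rule 90): 0001110100111110
Gen 4 (rule 89): 1101010010100011
Gen 5 (rule 90): 1100001100010111
Gen 6 (rule 89): 1111101111000101
Gen 7 (rule 90): 1000101001101000
Gen 8 (rule 89): 0110000101100111

Answer: 0110000101100111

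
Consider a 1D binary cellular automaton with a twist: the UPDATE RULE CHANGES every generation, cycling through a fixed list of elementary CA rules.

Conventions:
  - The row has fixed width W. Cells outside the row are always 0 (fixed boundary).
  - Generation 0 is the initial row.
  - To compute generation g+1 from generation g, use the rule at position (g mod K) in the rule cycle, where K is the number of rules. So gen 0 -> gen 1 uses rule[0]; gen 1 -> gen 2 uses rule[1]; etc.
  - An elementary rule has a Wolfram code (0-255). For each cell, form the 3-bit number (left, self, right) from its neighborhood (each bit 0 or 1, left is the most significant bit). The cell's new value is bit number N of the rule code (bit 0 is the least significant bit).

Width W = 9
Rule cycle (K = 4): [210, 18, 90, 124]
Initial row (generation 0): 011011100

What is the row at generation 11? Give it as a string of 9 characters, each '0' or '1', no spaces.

Answer: 000101000

Derivation:
Gen 0: 011011100
Gen 1 (rule 210): 101001110
Gen 2 (rule 18): 000110001
Gen 3 (rule 90): 001111010
Gen 4 (rule 124): 001001111
Gen 5 (rule 210): 010110111
Gen 6 (rule 18): 100000000
Gen 7 (rule 90): 010000000
Gen 8 (rule 124): 011000000
Gen 9 (rule 210): 101100000
Gen 10 (rule 18): 000010000
Gen 11 (rule 90): 000101000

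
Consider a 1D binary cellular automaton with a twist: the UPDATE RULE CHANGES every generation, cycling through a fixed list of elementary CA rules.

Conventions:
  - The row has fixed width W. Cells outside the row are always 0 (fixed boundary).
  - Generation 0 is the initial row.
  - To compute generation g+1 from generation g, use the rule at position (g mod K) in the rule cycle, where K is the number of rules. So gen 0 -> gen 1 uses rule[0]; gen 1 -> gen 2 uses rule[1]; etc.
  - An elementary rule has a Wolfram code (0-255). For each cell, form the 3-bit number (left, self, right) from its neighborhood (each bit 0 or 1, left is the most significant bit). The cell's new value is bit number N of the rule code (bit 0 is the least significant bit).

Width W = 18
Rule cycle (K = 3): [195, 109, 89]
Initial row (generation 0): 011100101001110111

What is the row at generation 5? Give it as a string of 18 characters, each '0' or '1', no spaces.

Answer: 101010101010111001

Derivation:
Gen 0: 011100101001110111
Gen 1 (rule 195): 101101000010110011
Gen 2 (rule 109): 111111011011110011
Gen 3 (rule 89): 100001011010011011
Gen 4 (rule 195): 001110001000101001
Gen 5 (rule 109): 101010101010111001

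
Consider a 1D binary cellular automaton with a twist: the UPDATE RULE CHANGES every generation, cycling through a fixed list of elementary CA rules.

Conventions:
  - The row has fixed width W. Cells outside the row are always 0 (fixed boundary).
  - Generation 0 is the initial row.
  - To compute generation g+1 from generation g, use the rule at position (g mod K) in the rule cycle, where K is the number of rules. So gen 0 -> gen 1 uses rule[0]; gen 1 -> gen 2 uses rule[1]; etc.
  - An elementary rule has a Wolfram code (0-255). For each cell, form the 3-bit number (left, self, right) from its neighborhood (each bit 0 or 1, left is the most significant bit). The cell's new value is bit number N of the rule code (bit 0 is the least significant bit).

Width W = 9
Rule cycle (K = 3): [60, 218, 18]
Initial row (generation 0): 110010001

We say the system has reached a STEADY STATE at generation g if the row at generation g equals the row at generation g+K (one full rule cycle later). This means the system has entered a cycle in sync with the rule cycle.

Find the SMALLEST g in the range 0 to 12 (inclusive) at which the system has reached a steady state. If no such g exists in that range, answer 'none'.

Gen 0: 110010001
Gen 1 (rule 60): 101011001
Gen 2 (rule 218): 000011110
Gen 3 (rule 18): 000100001
Gen 4 (rule 60): 000110001
Gen 5 (rule 218): 001111010
Gen 6 (rule 18): 010000001
Gen 7 (rule 60): 011000001
Gen 8 (rule 218): 111100010
Gen 9 (rule 18): 000010101
Gen 10 (rule 60): 000011111
Gen 11 (rule 218): 000111111
Gen 12 (rule 18): 001000000
Gen 13 (rule 60): 001100000
Gen 14 (rule 218): 011110000
Gen 15 (rule 18): 100001000

Answer: none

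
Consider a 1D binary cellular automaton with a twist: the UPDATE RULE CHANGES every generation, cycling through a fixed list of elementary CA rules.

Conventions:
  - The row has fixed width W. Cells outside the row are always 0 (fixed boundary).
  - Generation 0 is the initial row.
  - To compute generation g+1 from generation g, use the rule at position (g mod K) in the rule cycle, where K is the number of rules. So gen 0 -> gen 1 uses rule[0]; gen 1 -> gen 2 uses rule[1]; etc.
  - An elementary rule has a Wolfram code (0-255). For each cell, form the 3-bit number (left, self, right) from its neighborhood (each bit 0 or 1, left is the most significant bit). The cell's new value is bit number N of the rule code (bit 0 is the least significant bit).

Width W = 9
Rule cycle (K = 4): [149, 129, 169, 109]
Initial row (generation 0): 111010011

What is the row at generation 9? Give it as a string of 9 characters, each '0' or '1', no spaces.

Gen 0: 111010011
Gen 1 (rule 149): 010011000
Gen 2 (rule 129): 000000011
Gen 3 (rule 169): 111111010
Gen 4 (rule 109): 100001110
Gen 5 (rule 149): 111100101
Gen 6 (rule 129): 011000000
Gen 7 (rule 169): 010011111
Gen 8 (rule 109): 010010001
Gen 9 (rule 149): 011011101

Answer: 011011101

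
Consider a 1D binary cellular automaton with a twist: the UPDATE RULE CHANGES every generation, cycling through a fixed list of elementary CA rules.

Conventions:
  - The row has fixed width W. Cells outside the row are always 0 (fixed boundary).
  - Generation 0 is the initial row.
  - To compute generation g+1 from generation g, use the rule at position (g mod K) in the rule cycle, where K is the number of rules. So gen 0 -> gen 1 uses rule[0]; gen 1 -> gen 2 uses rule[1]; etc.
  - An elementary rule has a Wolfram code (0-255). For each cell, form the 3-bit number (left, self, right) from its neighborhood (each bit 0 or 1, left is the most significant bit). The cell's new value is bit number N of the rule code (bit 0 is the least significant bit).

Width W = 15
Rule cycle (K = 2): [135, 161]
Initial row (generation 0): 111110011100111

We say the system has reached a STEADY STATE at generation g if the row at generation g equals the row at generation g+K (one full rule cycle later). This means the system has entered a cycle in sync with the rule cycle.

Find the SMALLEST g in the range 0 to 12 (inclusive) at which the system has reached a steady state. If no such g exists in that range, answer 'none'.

Answer: none

Derivation:
Gen 0: 111110011100111
Gen 1 (rule 135): 011100101001010
Gen 2 (rule 161): 001000010000100
Gen 3 (rule 135): 111011110111101
Gen 4 (rule 161): 010101101011010
Gen 5 (rule 135): 110100001000010
Gen 6 (rule 161): 001001100011000
Gen 7 (rule 135): 111010001100011
Gen 8 (rule 161): 010100100001000
Gen 9 (rule 135): 110101101111011
Gen 10 (rule 161): 001010010110100
Gen 11 (rule 135): 111010110000101
Gen 12 (rule 161): 010101000110010
Gen 13 (rule 135): 110101011000110
Gen 14 (rule 161): 001010100010000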